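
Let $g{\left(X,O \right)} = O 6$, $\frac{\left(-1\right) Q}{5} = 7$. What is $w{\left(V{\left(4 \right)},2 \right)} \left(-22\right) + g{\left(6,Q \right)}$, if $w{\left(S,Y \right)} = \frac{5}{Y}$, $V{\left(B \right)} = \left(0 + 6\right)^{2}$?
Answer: $-265$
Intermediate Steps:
$Q = -35$ ($Q = \left(-5\right) 7 = -35$)
$V{\left(B \right)} = 36$ ($V{\left(B \right)} = 6^{2} = 36$)
$g{\left(X,O \right)} = 6 O$
$w{\left(V{\left(4 \right)},2 \right)} \left(-22\right) + g{\left(6,Q \right)} = \frac{5}{2} \left(-22\right) + 6 \left(-35\right) = 5 \cdot \frac{1}{2} \left(-22\right) - 210 = \frac{5}{2} \left(-22\right) - 210 = -55 - 210 = -265$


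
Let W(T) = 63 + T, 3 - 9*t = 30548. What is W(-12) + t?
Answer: -30086/9 ≈ -3342.9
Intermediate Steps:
t = -30545/9 (t = ⅓ - ⅑*30548 = ⅓ - 30548/9 = -30545/9 ≈ -3393.9)
W(-12) + t = (63 - 12) - 30545/9 = 51 - 30545/9 = -30086/9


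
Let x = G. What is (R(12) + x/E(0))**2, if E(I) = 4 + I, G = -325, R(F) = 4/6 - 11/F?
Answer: 26569/4 ≈ 6642.3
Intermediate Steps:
R(F) = 2/3 - 11/F (R(F) = 4*(1/6) - 11/F = 2/3 - 11/F)
x = -325
(R(12) + x/E(0))**2 = ((2/3 - 11/12) - 325/(4 + 0))**2 = ((2/3 - 11*1/12) - 325/4)**2 = ((2/3 - 11/12) - 325*1/4)**2 = (-1/4 - 325/4)**2 = (-163/2)**2 = 26569/4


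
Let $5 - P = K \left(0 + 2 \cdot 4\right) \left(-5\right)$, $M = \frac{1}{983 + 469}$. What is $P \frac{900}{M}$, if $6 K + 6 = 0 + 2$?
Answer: $-28314000$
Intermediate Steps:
$K = - \frac{2}{3}$ ($K = -1 + \frac{0 + 2}{6} = -1 + \frac{1}{6} \cdot 2 = -1 + \frac{1}{3} = - \frac{2}{3} \approx -0.66667$)
$M = \frac{1}{1452} \approx 0.00068871$
$P = - \frac{65}{3}$ ($P = 5 - - \frac{2 \left(0 + 2 \cdot 4\right)}{3} \left(-5\right) = 5 - - \frac{2 \left(0 + 8\right)}{3} \left(-5\right) = 5 - \left(- \frac{2}{3}\right) 8 \left(-5\right) = 5 - \left(- \frac{16}{3}\right) \left(-5\right) = 5 - \frac{80}{3} = - \frac{65}{3} \approx -21.667$)
$P \frac{900}{M} = - \frac{65 \cdot 900 \frac{1}{\frac{1}{1452}}}{3} = - \frac{65 \cdot 900 \cdot 1452}{3} = \left(- \frac{65}{3}\right) 1306800 = -28314000$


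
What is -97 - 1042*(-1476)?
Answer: 1537895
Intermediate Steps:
-97 - 1042*(-1476) = -97 + 1537992 = 1537895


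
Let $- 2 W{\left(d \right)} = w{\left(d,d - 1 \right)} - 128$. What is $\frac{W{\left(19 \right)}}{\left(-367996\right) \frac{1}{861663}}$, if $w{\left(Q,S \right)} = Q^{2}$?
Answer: $\frac{200767479}{735992} \approx 272.78$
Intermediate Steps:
$W{\left(d \right)} = 64 - \frac{d^{2}}{2}$ ($W{\left(d \right)} = - \frac{d^{2} - 128}{2} = - \frac{-128 + d^{2}}{2} = 64 - \frac{d^{2}}{2}$)
$\frac{W{\left(19 \right)}}{\left(-367996\right) \frac{1}{861663}} = \frac{64 - \frac{19^{2}}{2}}{\left(-367996\right) \frac{1}{861663}} = \frac{64 - \frac{361}{2}}{\left(-367996\right) \frac{1}{861663}} = \frac{64 - \frac{361}{2}}{- \frac{367996}{861663}} = \left(- \frac{233}{2}\right) \left(- \frac{861663}{367996}\right) = \frac{200767479}{735992}$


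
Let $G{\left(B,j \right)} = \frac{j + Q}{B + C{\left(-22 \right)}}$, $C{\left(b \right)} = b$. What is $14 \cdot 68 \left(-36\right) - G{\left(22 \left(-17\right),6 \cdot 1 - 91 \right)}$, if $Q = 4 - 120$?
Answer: $- \frac{4523971}{132} \approx -34273.0$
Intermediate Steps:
$Q = -116$ ($Q = 4 - 120 = -116$)
$G{\left(B,j \right)} = \frac{-116 + j}{-22 + B}$ ($G{\left(B,j \right)} = \frac{j - 116}{B - 22} = \frac{-116 + j}{-22 + B}$)
$14 \cdot 68 \left(-36\right) - G{\left(22 \left(-17\right),6 \cdot 1 - 91 \right)} = 14 \cdot 68 \left(-36\right) - \frac{-116 + \left(6 \cdot 1 - 91\right)}{-22 + 22 \left(-17\right)} = 952 \left(-36\right) - \frac{-116 + \left(6 - 91\right)}{-22 - 374} = -34272 - \frac{-116 - 85}{-396} = -34272 - \left(- \frac{1}{396}\right) \left(-201\right) = -34272 - \frac{67}{132} = - \frac{4523971}{132}$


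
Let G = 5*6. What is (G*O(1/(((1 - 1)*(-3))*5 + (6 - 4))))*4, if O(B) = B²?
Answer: 30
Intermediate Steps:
G = 30
(G*O(1/(((1 - 1)*(-3))*5 + (6 - 4))))*4 = (30*(1/(((1 - 1)*(-3))*5 + (6 - 4)))²)*4 = (30*(1/((0*(-3))*5 + 2))²)*4 = (30*(1/(0*5 + 2))²)*4 = (30*(1/(0 + 2))²)*4 = (30*(1/2)²)*4 = (30*(½)²)*4 = (30*(¼))*4 = (15/2)*4 = 30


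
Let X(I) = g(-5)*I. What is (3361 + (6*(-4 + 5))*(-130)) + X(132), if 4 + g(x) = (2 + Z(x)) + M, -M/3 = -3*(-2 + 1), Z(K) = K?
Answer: 469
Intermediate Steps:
M = -9 (M = -(-9)*(-2 + 1) = -(-9)*(-1) = -3*3 = -9)
g(x) = -11 + x (g(x) = -4 + ((2 + x) - 9) = -4 + (-7 + x) = -11 + x)
X(I) = -16*I (X(I) = (-11 - 5)*I = -16*I)
(3361 + (6*(-4 + 5))*(-130)) + X(132) = (3361 + (6*(-4 + 5))*(-130)) - 16*132 = (3361 + (6*1)*(-130)) - 2112 = (3361 + 6*(-130)) - 2112 = (3361 - 780) - 2112 = 2581 - 2112 = 469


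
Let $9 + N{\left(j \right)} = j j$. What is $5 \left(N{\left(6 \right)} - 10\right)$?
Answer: $85$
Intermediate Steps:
$N{\left(j \right)} = -9 + j^{2}$ ($N{\left(j \right)} = -9 + j j = -9 + j^{2}$)
$5 \left(N{\left(6 \right)} - 10\right) = 5 \left(\left(-9 + 6^{2}\right) - 10\right) = 5 \left(\left(-9 + 36\right) - 10\right) = 5 \left(27 - 10\right) = 5 \cdot 17 = 85$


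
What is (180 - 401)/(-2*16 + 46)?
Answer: -221/14 ≈ -15.786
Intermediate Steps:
(180 - 401)/(-2*16 + 46) = -221/(-32 + 46) = -221/14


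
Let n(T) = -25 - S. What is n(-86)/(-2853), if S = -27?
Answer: -2/2853 ≈ -0.00070102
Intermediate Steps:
n(T) = 2 (n(T) = -25 - 1*(-27) = -25 + 27 = 2)
n(-86)/(-2853) = 2/(-2853) = 2*(-1/2853) = -2/2853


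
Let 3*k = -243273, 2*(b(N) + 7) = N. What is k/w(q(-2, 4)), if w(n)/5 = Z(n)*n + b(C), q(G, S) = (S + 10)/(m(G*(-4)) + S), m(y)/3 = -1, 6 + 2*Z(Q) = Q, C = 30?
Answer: -81091/320 ≈ -253.41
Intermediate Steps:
b(N) = -7 + N/2
Z(Q) = -3 + Q/2
m(y) = -3 (m(y) = 3*(-1) = -3)
k = -81091 (k = (1/3)*(-243273) = -81091)
q(G, S) = (10 + S)/(-3 + S) (q(G, S) = (S + 10)/(-3 + S) = (10 + S)/(-3 + S))
w(n) = 40 + 5*n*(-3 + n/2) (w(n) = 5*((-3 + n/2)*n + (-7 + (1/2)*30)) = 5*(n*(-3 + n/2) + (-7 + 15)) = 5*(n*(-3 + n/2) + 8) = 5*(8 + n*(-3 + n/2)) = 40 + 5*n*(-3 + n/2))
k/w(q(-2, 4)) = -81091/(40 + 5*((10 + 4)/(-3 + 4))*(-6 + (10 + 4)/(-3 + 4))/2) = -81091/(40 + 5*(14/1)*(-6 + 14/1)/2) = -81091/(40 + 5*(1*14)*(-6 + 1*14)/2) = -81091/(40 + (5/2)*14*(-6 + 14)) = -81091/(40 + (5/2)*14*8) = -81091/(40 + 280) = -81091/320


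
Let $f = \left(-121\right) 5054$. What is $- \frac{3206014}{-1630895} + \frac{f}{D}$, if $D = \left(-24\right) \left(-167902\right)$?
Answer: $\frac{121650613879}{67060538520} \approx 1.814$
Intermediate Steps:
$D = 4029648$
$f = -611534$
$- \frac{3206014}{-1630895} + \frac{f}{D} = - \frac{3206014}{-1630895} - \frac{611534}{4029648} = \left(-3206014\right) \left(- \frac{1}{1630895}\right) - \frac{43681}{287832} = \frac{458002}{232985} - \frac{43681}{287832} = \frac{121650613879}{67060538520}$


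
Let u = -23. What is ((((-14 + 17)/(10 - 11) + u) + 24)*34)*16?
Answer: -1088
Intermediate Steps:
((((-14 + 17)/(10 - 11) + u) + 24)*34)*16 = ((((-14 + 17)/(10 - 11) - 23) + 24)*34)*16 = (((3/(-1) - 23) + 24)*34)*16 = (((3*(-1) - 23) + 24)*34)*16 = (((-3 - 23) + 24)*34)*16 = ((-26 + 24)*34)*16 = -2*34*16 = -68*16 = -1088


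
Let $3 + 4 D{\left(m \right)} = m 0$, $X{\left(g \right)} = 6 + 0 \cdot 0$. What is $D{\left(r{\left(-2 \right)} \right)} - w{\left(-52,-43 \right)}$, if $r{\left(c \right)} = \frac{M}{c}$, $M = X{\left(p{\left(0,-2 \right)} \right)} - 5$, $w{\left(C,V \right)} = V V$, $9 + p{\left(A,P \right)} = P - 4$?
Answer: $- \frac{7399}{4} \approx -1849.8$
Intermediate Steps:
$p{\left(A,P \right)} = -13 + P$ ($p{\left(A,P \right)} = -9 + \left(P - 4\right) = -9 + \left(-4 + P\right) = -13 + P$)
$X{\left(g \right)} = 6$ ($X{\left(g \right)} = 6 + 0 = 6$)
$w{\left(C,V \right)} = V^{2}$
$M = 1$ ($M = 6 - 5 = 1$)
$r{\left(c \right)} = \frac{1}{c}$ ($r{\left(c \right)} = 1 \frac{1}{c} = \frac{1}{c}$)
$D{\left(m \right)} = - \frac{3}{4}$ ($D{\left(m \right)} = - \frac{3}{4} + \frac{m 0}{4} = - \frac{3}{4} + \frac{1}{4} \cdot 0 = - \frac{3}{4} + 0 = - \frac{3}{4}$)
$D{\left(r{\left(-2 \right)} \right)} - w{\left(-52,-43 \right)} = - \frac{3}{4} - \left(-43\right)^{2} = - \frac{3}{4} - 1849 = - \frac{7399}{4}$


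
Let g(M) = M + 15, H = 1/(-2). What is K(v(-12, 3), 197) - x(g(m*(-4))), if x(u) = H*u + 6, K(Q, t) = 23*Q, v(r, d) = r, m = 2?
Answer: -557/2 ≈ -278.50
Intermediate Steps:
H = -½ ≈ -0.50000
g(M) = 15 + M
x(u) = 6 - u/2 (x(u) = -u/2 + 6 = 6 - u/2)
K(v(-12, 3), 197) - x(g(m*(-4))) = 23*(-12) - (6 - (15 + 2*(-4))/2) = -276 - (6 - (15 - 8)/2) = -276 - (6 - ½*7) = -276 - (6 - 7/2) = -276 - 1*5/2 = -276 - 5/2 = -557/2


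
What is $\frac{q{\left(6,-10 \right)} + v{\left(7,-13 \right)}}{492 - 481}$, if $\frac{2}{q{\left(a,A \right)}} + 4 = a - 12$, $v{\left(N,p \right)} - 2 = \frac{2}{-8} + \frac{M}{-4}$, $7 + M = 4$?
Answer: $\frac{23}{110} \approx 0.20909$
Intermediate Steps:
$M = -3$ ($M = -7 + 4 = -3$)
$v{\left(N,p \right)} = \frac{5}{2}$ ($v{\left(N,p \right)} = 2 + \left(\frac{2}{-8} - \frac{3}{-4}\right) = 2 + \left(2 \left(- \frac{1}{8}\right) - - \frac{3}{4}\right) = 2 + \left(- \frac{1}{4} + \frac{3}{4}\right) = 2 + \frac{1}{2} = \frac{5}{2}$)
$q{\left(a,A \right)} = \frac{2}{-16 + a}$ ($q{\left(a,A \right)} = \frac{2}{-4 + \left(a - 12\right)} = \frac{2}{-4 + \left(-12 + a\right)} = \frac{2}{-16 + a}$)
$\frac{q{\left(6,-10 \right)} + v{\left(7,-13 \right)}}{492 - 481} = \frac{\frac{2}{-16 + 6} + \frac{5}{2}}{492 - 481} = \frac{\frac{2}{-10} + \frac{5}{2}}{11} = \left(2 \left(- \frac{1}{10}\right) + \frac{5}{2}\right) \frac{1}{11} = \left(- \frac{1}{5} + \frac{5}{2}\right) \frac{1}{11} = \frac{23}{10} \cdot \frac{1}{11} = \frac{23}{110}$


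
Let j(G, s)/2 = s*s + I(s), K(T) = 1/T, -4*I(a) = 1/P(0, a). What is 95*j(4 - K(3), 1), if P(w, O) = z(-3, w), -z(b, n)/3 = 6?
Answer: 6935/36 ≈ 192.64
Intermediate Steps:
z(b, n) = -18 (z(b, n) = -3*6 = -18)
P(w, O) = -18
I(a) = 1/72 (I(a) = -1/4/(-18) = -1/4*(-1/18) = 1/72)
K(T) = 1/T
j(G, s) = 1/36 + 2*s**2 (j(G, s) = 2*(s*s + 1/72) = 2*(s**2 + 1/72) = 2*(1/72 + s**2) = 1/36 + 2*s**2)
95*j(4 - K(3), 1) = 95*(1/36 + 2*1**2) = 95*(1/36 + 2*1) = 95*(1/36 + 2) = 95*(73/36) = 6935/36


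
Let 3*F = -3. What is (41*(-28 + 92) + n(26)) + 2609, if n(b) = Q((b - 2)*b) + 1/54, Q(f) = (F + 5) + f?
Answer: 316495/54 ≈ 5861.0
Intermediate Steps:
F = -1 (F = (⅓)*(-3) = -1)
Q(f) = 4 + f (Q(f) = (-1 + 5) + f = 4 + f)
n(b) = 217/54 + b*(-2 + b) (n(b) = (4 + (b - 2)*b) + 1/54 = (4 + (-2 + b)*b) + 1/54 = (4 + b*(-2 + b)) + 1/54 = 217/54 + b*(-2 + b))
(41*(-28 + 92) + n(26)) + 2609 = (41*(-28 + 92) + (217/54 + 26*(-2 + 26))) + 2609 = (41*64 + (217/54 + 26*24)) + 2609 = (2624 + (217/54 + 624)) + 2609 = (2624 + 33913/54) + 2609 = 175609/54 + 2609 = 316495/54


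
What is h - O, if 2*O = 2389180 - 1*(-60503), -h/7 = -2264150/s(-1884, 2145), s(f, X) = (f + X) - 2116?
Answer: -130738859/106 ≈ -1.2334e+6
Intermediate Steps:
s(f, X) = -2116 + X + f (s(f, X) = (X + f) - 2116 = -2116 + X + f)
h = -452830/53 (h = -(-15849050)/(-2116 + 2145 - 1884) = -(-15849050)/(-1855) = -(-15849050)*(-1)/1855 = -7*64690/53 = -452830/53 ≈ -8544.0)
O = 2449683/2 (O = (2389180 - 1*(-60503))/2 = (2389180 + 60503)/2 = (½)*2449683 = 2449683/2 ≈ 1.2248e+6)
h - O = -452830/53 - 1*2449683/2 = -452830/53 - 2449683/2 = -130738859/106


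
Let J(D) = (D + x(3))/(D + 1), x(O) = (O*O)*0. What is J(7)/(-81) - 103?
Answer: -66751/648 ≈ -103.01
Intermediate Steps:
x(O) = 0 (x(O) = O²*0 = 0)
J(D) = D/(1 + D) (J(D) = (D + 0)/(D + 1) = D/(1 + D))
J(7)/(-81) - 103 = (7/(1 + 7))/(-81) - 103 = -7/(81*8) - 103 = -1/81*7/8 - 103 = -7/648 - 103 = -66751/648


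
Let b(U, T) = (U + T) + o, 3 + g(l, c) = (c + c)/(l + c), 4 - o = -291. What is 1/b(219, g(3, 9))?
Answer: 2/1025 ≈ 0.0019512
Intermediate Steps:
o = 295 (o = 4 - 1*(-291) = 4 + 291 = 295)
g(l, c) = -3 + 2*c/(c + l) (g(l, c) = -3 + (c + c)/(l + c) = -3 + (2*c)/(c + l) = -3 + 2*c/(c + l))
b(U, T) = 295 + T + U (b(U, T) = (U + T) + 295 = (T + U) + 295 = 295 + T + U)
1/b(219, g(3, 9)) = 1/(295 + (-1*9 - 3*3)/(9 + 3) + 219) = 1/(295 + (-9 - 9)/12 + 219) = 1/(295 + (1/12)*(-18) + 219) = 1/(295 - 3/2 + 219) = 1/(1025/2) = 2/1025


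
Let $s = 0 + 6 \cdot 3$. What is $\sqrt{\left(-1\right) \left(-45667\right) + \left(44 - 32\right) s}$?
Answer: $\sqrt{45883} \approx 214.2$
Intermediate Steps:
$s = 18$ ($s = 0 + 18 = 18$)
$\sqrt{\left(-1\right) \left(-45667\right) + \left(44 - 32\right) s} = \sqrt{\left(-1\right) \left(-45667\right) + \left(44 - 32\right) 18} = \sqrt{45667 + 12 \cdot 18} = \sqrt{45667 + 216} = \sqrt{45883}$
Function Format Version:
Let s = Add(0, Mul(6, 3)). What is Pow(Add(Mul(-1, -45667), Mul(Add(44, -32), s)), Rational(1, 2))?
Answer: Pow(45883, Rational(1, 2)) ≈ 214.20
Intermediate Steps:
s = 18 (s = Add(0, 18) = 18)
Pow(Add(Mul(-1, -45667), Mul(Add(44, -32), s)), Rational(1, 2)) = Pow(Add(Mul(-1, -45667), Mul(Add(44, -32), 18)), Rational(1, 2)) = Pow(Add(45667, Mul(12, 18)), Rational(1, 2)) = Pow(Add(45667, 216), Rational(1, 2)) = Pow(45883, Rational(1, 2))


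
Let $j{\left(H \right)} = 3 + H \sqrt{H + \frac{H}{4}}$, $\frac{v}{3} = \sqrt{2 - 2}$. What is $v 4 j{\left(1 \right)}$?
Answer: $0$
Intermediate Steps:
$v = 0$ ($v = 3 \sqrt{2 - 2} = 3 \sqrt{0} = 3 \cdot 0 = 0$)
$j{\left(H \right)} = 3 + \frac{\sqrt{5} H^{\frac{3}{2}}}{2}$ ($j{\left(H \right)} = 3 + H \sqrt{H + H \frac{1}{4}} = 3 + H \sqrt{H + \frac{H}{4}} = 3 + H \sqrt{\frac{5 H}{4}} = 3 + H \frac{\sqrt{5} \sqrt{H}}{2} = 3 + \frac{\sqrt{5} H^{\frac{3}{2}}}{2}$)
$v 4 j{\left(1 \right)} = 0 \cdot 4 \left(3 + \frac{\sqrt{5} \cdot 1^{\frac{3}{2}}}{2}\right) = 0 \left(3 + \frac{1}{2} \sqrt{5} \cdot 1\right) = 0 \left(3 + \frac{\sqrt{5}}{2}\right) = 0$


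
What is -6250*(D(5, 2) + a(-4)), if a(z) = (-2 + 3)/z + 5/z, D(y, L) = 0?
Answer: 9375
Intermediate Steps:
a(z) = 6/z (a(z) = 1/z + 5/z = 6/z)
-6250*(D(5, 2) + a(-4)) = -6250*(0 + 6/(-4)) = -6250*(0 + 6*(-¼)) = -6250*(0 - 3/2) = -6250*(-3/2) = 9375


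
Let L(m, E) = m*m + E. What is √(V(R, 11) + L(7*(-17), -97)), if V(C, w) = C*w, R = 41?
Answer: √14515 ≈ 120.48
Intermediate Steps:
L(m, E) = E + m² (L(m, E) = m² + E = E + m²)
√(V(R, 11) + L(7*(-17), -97)) = √(41*11 + (-97 + (7*(-17))²)) = √(451 + (-97 + (-119)²)) = √(451 + (-97 + 14161)) = √(451 + 14064) = √14515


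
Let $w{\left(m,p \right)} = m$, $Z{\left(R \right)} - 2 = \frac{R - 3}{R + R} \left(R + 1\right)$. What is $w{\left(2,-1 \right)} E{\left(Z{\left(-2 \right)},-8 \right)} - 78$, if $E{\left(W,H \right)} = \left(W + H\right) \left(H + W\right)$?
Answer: $\frac{217}{8} \approx 27.125$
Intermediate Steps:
$Z{\left(R \right)} = 2 + \frac{\left(1 + R\right) \left(-3 + R\right)}{2 R}$ ($Z{\left(R \right)} = 2 + \frac{R - 3}{R + R} \left(R + 1\right) = 2 + \frac{-3 + R}{2 R} \left(1 + R\right) = 2 + \frac{\left(1 + R\right) \left(-3 + R\right)}{2 R}$)
$E{\left(W,H \right)} = \left(H + W\right)^{2}$ ($E{\left(W,H \right)} = \left(H + W\right) \left(H + W\right) = \left(H + W\right)^{2}$)
$w{\left(2,-1 \right)} E{\left(Z{\left(-2 \right)},-8 \right)} - 78 = 2 \left(-8 + \frac{-3 - 2 \left(2 - 2\right)}{2 \left(-2\right)}\right)^{2} - 78 = 2 \left(-8 + \frac{1}{2} \left(- \frac{1}{2}\right) \left(-3 - 0\right)\right)^{2} - 78 = 2 \left(-8 + \frac{1}{2} \left(- \frac{1}{2}\right) \left(-3 + 0\right)\right)^{2} - 78 = 2 \left(-8 + \frac{1}{2} \left(- \frac{1}{2}\right) \left(-3\right)\right)^{2} - 78 = 2 \left(-8 + \frac{3}{4}\right)^{2} - 78 = 2 \left(- \frac{29}{4}\right)^{2} - 78 = 2 \cdot \frac{841}{16} - 78 = \frac{841}{8} - 78 = \frac{217}{8}$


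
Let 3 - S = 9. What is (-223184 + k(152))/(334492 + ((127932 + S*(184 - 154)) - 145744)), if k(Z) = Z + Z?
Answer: -11144/15825 ≈ -0.70420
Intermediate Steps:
S = -6 (S = 3 - 1*9 = 3 - 9 = -6)
k(Z) = 2*Z
(-223184 + k(152))/(334492 + ((127932 + S*(184 - 154)) - 145744)) = (-223184 + 2*152)/(334492 + ((127932 - 6*(184 - 154)) - 145744)) = (-223184 + 304)/(334492 + ((127932 - 6*30) - 145744)) = -222880/(334492 + ((127932 - 180) - 145744)) = -222880/(334492 + (127752 - 145744)) = -222880/(334492 - 17992) = -222880/316500 = -222880*1/316500 = -11144/15825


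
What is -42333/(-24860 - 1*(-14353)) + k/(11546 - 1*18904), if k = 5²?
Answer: 311223539/77310506 ≈ 4.0256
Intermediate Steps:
k = 25
-42333/(-24860 - 1*(-14353)) + k/(11546 - 1*18904) = -42333/(-24860 - 1*(-14353)) + 25/(11546 - 1*18904) = -42333/(-24860 + 14353) + 25/(11546 - 18904) = -42333/(-10507) + 25/(-7358) = -42333*(-1/10507) + 25*(-1/7358) = 42333/10507 - 25/7358 = 311223539/77310506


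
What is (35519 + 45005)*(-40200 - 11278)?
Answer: -4145214472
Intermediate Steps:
(35519 + 45005)*(-40200 - 11278) = 80524*(-51478) = -4145214472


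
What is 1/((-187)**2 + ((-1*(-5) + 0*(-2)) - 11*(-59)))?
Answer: 1/35623 ≈ 2.8072e-5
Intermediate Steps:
1/((-187)**2 + ((-1*(-5) + 0*(-2)) - 11*(-59))) = 1/(34969 + ((5 + 0) + 649)) = 1/(34969 + (5 + 649)) = 1/(34969 + 654) = 1/35623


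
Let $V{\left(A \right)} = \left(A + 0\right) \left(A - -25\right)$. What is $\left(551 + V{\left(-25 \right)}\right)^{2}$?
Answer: $303601$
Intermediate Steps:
$V{\left(A \right)} = A \left(25 + A\right)$ ($V{\left(A \right)} = A \left(A + 25\right) = A \left(25 + A\right)$)
$\left(551 + V{\left(-25 \right)}\right)^{2} = \left(551 - 25 \left(25 - 25\right)\right)^{2} = \left(551 - 0\right)^{2} = \left(551 + 0\right)^{2} = 551^{2} = 303601$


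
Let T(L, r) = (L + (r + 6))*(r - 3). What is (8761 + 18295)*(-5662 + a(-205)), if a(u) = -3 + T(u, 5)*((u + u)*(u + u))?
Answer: -1764821349040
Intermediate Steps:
T(L, r) = (-3 + r)*(6 + L + r) (T(L, r) = (L + (6 + r))*(-3 + r) = (6 + L + r)*(-3 + r) = (-3 + r)*(6 + L + r))
a(u) = -3 + 4*u²*(22 + 2*u) (a(u) = -3 + (-18 + 5² - 3*u + 3*5 + u*5)*((u + u)*(u + u)) = -3 + (-18 + 25 - 3*u + 15 + 5*u)*((2*u)*(2*u)) = -3 + (22 + 2*u)*(4*u²) = -3 + 4*u²*(22 + 2*u))
(8761 + 18295)*(-5662 + a(-205)) = (8761 + 18295)*(-5662 + (-3 + 8*(-205)²*(11 - 205))) = 27056*(-5662 + (-3 + 8*42025*(-194))) = 27056*(-5662 + (-3 - 65222800)) = 27056*(-5662 - 65222803) = 27056*(-65228465) = -1764821349040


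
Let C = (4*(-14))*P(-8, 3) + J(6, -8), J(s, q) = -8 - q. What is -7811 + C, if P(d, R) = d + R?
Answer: -7531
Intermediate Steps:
P(d, R) = R + d
C = 280 (C = (4*(-14))*(3 - 8) + (-8 - 1*(-8)) = -56*(-5) + (-8 + 8) = 280 + 0 = 280)
-7811 + C = -7811 + 280 = -7531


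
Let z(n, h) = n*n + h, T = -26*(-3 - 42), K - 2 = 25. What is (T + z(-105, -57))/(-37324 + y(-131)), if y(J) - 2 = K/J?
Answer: -1590078/4889209 ≈ -0.32522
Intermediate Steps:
K = 27 (K = 2 + 25 = 27)
T = 1170 (T = -26*(-45) = 1170)
y(J) = 2 + 27/J
z(n, h) = h + n² (z(n, h) = n² + h = h + n²)
(T + z(-105, -57))/(-37324 + y(-131)) = (1170 + (-57 + (-105)²))/(-37324 + (2 + 27/(-131))) = (1170 + (-57 + 11025))/(-37324 + (2 + 27*(-1/131))) = (1170 + 10968)/(-37324 + (2 - 27/131)) = 12138/(-37324 + 235/131) = 12138/(-4889209/131) = 12138*(-131/4889209) = -1590078/4889209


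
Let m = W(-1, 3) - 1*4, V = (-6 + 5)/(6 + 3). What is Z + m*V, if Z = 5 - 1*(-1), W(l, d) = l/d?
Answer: 175/27 ≈ 6.4815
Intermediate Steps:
V = -⅑ (V = -1/9 = -1*⅑ = -⅑ ≈ -0.11111)
m = -13/3 (m = -1/3 - 1*4 = -1*⅓ - 4 = -⅓ - 4 = -13/3 ≈ -4.3333)
Z = 6 (Z = 5 + 1 = 6)
Z + m*V = 6 - 13/3*(-⅑) = 6 + 13/27 = 175/27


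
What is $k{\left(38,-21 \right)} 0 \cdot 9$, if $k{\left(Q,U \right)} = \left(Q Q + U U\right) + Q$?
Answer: $0$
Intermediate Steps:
$k{\left(Q,U \right)} = Q + Q^{2} + U^{2}$ ($k{\left(Q,U \right)} = \left(Q^{2} + U^{2}\right) + Q = Q + Q^{2} + U^{2}$)
$k{\left(38,-21 \right)} 0 \cdot 9 = \left(38 + 38^{2} + \left(-21\right)^{2}\right) 0 \cdot 9 = \left(38 + 1444 + 441\right) 0 = 1923 \cdot 0 = 0$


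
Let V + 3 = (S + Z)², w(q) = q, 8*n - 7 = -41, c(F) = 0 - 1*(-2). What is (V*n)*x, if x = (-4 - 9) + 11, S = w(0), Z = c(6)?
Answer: 17/2 ≈ 8.5000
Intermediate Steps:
c(F) = 2 (c(F) = 0 + 2 = 2)
n = -17/4 (n = 7/8 + (⅛)*(-41) = 7/8 - 41/8 = -17/4 ≈ -4.2500)
Z = 2
S = 0
V = 1 (V = -3 + (0 + 2)² = -3 + 2² = -3 + 4 = 1)
x = -2 (x = -13 + 11 = -2)
(V*n)*x = (1*(-17/4))*(-2) = -17/4*(-2) = 17/2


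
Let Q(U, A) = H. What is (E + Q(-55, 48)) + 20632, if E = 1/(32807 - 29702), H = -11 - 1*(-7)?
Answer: 64049941/3105 ≈ 20628.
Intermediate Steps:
H = -4 (H = -11 + 7 = -4)
E = 1/3105 ≈ 0.00032206
Q(U, A) = -4
(E + Q(-55, 48)) + 20632 = (1/3105 - 4) + 20632 = -12419/3105 + 20632 = 64049941/3105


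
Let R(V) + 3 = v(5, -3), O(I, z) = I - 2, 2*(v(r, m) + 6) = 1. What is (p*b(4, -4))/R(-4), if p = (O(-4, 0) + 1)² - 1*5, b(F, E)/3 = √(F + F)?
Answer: -240*√2/17 ≈ -19.965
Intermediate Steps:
v(r, m) = -11/2 (v(r, m) = -6 + (½)*1 = -6 + ½ = -11/2)
O(I, z) = -2 + I
b(F, E) = 3*√2*√F (b(F, E) = 3*√(F + F) = 3*√(2*F) = 3*(√2*√F) = 3*√2*√F)
R(V) = -17/2 (R(V) = -3 - 11/2 = -17/2)
p = 20 (p = ((-2 - 4) + 1)² - 1*5 = (-6 + 1)² - 5 = (-5)² - 5 = 25 - 5 = 20)
(p*b(4, -4))/R(-4) = (20*(3*√2*√4))/(-17/2) = (20*(3*√2*2))*(-2/17) = (20*(6*√2))*(-2/17) = (120*√2)*(-2/17) = -240*√2/17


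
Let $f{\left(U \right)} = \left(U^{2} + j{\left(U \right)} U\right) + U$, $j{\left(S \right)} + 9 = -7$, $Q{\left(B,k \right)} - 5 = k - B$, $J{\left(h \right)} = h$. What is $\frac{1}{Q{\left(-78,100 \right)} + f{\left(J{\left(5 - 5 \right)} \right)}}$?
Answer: $\frac{1}{183} \approx 0.0054645$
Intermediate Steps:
$Q{\left(B,k \right)} = 5 + k - B$ ($Q{\left(B,k \right)} = 5 - \left(B - k\right) = 5 + k - B$)
$j{\left(S \right)} = -16$ ($j{\left(S \right)} = -9 - 7 = -16$)
$f{\left(U \right)} = U^{2} - 15 U$ ($f{\left(U \right)} = \left(U^{2} - 16 U\right) + U = U^{2} - 15 U$)
$\frac{1}{Q{\left(-78,100 \right)} + f{\left(J{\left(5 - 5 \right)} \right)}} = \frac{1}{\left(5 + 100 - -78\right) + \left(5 - 5\right) \left(-15 + \left(5 - 5\right)\right)} = \frac{1}{\left(5 + 100 + 78\right) + 0 \left(-15 + 0\right)} = \frac{1}{183 + 0 \left(-15\right)} = \frac{1}{183 + 0} = \frac{1}{183}$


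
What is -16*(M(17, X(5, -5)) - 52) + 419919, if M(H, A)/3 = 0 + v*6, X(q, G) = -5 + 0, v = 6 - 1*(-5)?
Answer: 417583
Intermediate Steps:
v = 11 (v = 6 + 5 = 11)
X(q, G) = -5
M(H, A) = 198 (M(H, A) = 3*(0 + 11*6) = 3*(0 + 66) = 3*66 = 198)
-16*(M(17, X(5, -5)) - 52) + 419919 = -16*(198 - 52) + 419919 = -16*146 + 419919 = -2336 + 419919 = 417583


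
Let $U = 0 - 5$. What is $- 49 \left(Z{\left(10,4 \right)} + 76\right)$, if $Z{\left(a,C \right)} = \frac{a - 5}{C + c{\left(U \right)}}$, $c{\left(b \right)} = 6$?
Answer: $- \frac{7497}{2} \approx -3748.5$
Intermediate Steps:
$U = -5$ ($U = 0 - 5 = -5$)
$Z{\left(a,C \right)} = \frac{-5 + a}{6 + C}$ ($Z{\left(a,C \right)} = \frac{a - 5}{C + 6} = \frac{-5 + a}{6 + C}$)
$- 49 \left(Z{\left(10,4 \right)} + 76\right) = - 49 \left(\frac{-5 + 10}{6 + 4} + 76\right) = - 49 \left(\frac{1}{10} \cdot 5 + 76\right) = - 49 \left(\frac{1}{2} + 76\right) = \left(-49\right) \frac{153}{2} = - \frac{7497}{2}$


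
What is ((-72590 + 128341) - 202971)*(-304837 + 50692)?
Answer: 37415226900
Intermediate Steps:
((-72590 + 128341) - 202971)*(-304837 + 50692) = (55751 - 202971)*(-254145) = -147220*(-254145) = 37415226900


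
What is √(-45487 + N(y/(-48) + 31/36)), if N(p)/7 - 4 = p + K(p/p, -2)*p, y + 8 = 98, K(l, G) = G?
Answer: I*√6545074/12 ≈ 213.19*I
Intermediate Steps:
y = 90 (y = -8 + 98 = 90)
N(p) = 28 - 7*p (N(p) = 28 + 7*(p - 2*p) = 28 + 7*(-p) = 28 - 7*p)
√(-45487 + N(y/(-48) + 31/36)) = √(-45487 + (28 - 7*(90/(-48) + 31/36))) = √(-45487 + (28 - 7*(90*(-1/48) + 31*(1/36)))) = √(-45487 + (28 - 7*(-15/8 + 31/36))) = √(-45487 + (28 - 7*(-73/72))) = √(-45487 + (28 + 511/72)) = √(-45487 + 2527/72) = √(-3272537/72) = I*√6545074/12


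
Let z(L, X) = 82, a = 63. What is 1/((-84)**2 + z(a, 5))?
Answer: 1/7138 ≈ 0.00014010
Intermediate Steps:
1/((-84)**2 + z(a, 5)) = 1/((-84)**2 + 82) = 1/(7056 + 82) = 1/7138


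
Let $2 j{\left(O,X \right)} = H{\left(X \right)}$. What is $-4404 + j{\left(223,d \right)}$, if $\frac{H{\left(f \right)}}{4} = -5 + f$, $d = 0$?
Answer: $-4414$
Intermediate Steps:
$H{\left(f \right)} = -20 + 4 f$ ($H{\left(f \right)} = 4 \left(-5 + f\right) = -20 + 4 f$)
$j{\left(O,X \right)} = -10 + 2 X$ ($j{\left(O,X \right)} = \frac{-20 + 4 X}{2} = -10 + 2 X$)
$-4404 + j{\left(223,d \right)} = -4404 + \left(-10 + 2 \cdot 0\right) = -4404 + \left(-10 + 0\right) = -4404 - 10 = -4414$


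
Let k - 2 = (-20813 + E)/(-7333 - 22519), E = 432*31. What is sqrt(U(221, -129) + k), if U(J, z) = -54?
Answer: I*sqrt(11529461829)/14926 ≈ 7.1938*I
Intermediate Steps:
E = 13392
k = 67125/29852 (k = 2 + (-20813 + 13392)/(-7333 - 22519) = 2 - 7421/(-29852) = 2 - 7421*(-1/29852) = 2 + 7421/29852 = 67125/29852 ≈ 2.2486)
sqrt(U(221, -129) + k) = sqrt(-54 + 67125/29852) = sqrt(-1544883/29852) = I*sqrt(11529461829)/14926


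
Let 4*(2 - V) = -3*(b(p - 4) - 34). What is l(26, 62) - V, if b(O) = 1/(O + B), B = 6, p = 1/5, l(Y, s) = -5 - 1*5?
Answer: 579/44 ≈ 13.159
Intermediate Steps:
l(Y, s) = -10 (l(Y, s) = -5 - 5 = -10)
p = ⅕ ≈ 0.20000
b(O) = 1/(6 + O) (b(O) = 1/(O + 6) = 1/(6 + O))
V = -1019/44 (V = 2 - (-3)*(1/(6 + (⅕ - 4)) - 34)/4 = 2 - (-3)*(1/(6 - 19/5) - 34)/4 = 2 - (-3)*(1/(11/5) - 34)/4 = 2 - (-3)*(5/11 - 34)/4 = 2 - (-3)*(-369)/(4*11) = 2 - ¼*1107/11 = 2 - 1107/44 = -1019/44 ≈ -23.159)
l(26, 62) - V = -10 - 1*(-1019/44) = -10 + 1019/44 = 579/44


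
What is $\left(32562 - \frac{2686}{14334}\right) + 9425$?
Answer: $\frac{300919486}{7167} \approx 41987.0$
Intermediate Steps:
$\left(32562 - \frac{2686}{14334}\right) + 9425 = \left(32562 - \frac{1343}{7167}\right) + 9425 = \frac{233370511}{7167} + 9425 = \frac{300919486}{7167}$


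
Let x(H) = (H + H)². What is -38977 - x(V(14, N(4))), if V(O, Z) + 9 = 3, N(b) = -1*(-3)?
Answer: -39121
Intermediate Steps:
N(b) = 3
V(O, Z) = -6 (V(O, Z) = -9 + 3 = -6)
x(H) = 4*H² (x(H) = (2*H)² = 4*H²)
-38977 - x(V(14, N(4))) = -38977 - 4*(-6)² = -38977 - 4*36 = -38977 - 1*144 = -38977 - 144 = -39121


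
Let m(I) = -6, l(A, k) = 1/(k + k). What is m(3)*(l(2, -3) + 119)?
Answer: -713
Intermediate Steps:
l(A, k) = 1/(2*k)
m(3)*(l(2, -3) + 119) = -6*((½)/(-3) + 119) = -6*((½)*(-⅓) + 119) = -6*(-⅙ + 119) = -6*713/6 = -713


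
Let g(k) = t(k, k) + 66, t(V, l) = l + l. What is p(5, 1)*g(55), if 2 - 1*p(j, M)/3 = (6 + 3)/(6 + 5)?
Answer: 624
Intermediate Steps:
t(V, l) = 2*l
g(k) = 66 + 2*k (g(k) = 2*k + 66 = 66 + 2*k)
p(j, M) = 39/11 (p(j, M) = 6 - 3*(6 + 3)/(6 + 5) = 6 - 27/11 = 39/11)
p(5, 1)*g(55) = 39*(66 + 2*55)/11 = 39*(66 + 110)/11 = (39/11)*176 = 624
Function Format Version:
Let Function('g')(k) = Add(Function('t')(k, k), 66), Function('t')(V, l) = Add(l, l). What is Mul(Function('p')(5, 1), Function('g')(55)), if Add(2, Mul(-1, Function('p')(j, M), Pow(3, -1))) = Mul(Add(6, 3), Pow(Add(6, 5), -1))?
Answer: 624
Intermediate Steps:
Function('t')(V, l) = Mul(2, l)
Function('g')(k) = Add(66, Mul(2, k)) (Function('g')(k) = Add(Mul(2, k), 66) = Add(66, Mul(2, k)))
Function('p')(j, M) = Rational(39, 11) (Function('p')(j, M) = Add(6, Mul(-3, Mul(Add(6, 3), Pow(Add(6, 5), -1)))) = Add(6, Mul(-3, Mul(9, Pow(11, -1)))) = Add(6, Mul(-3, Mul(9, Rational(1, 11)))) = Add(6, Mul(-3, Rational(9, 11))) = Add(6, Rational(-27, 11)) = Rational(39, 11))
Mul(Function('p')(5, 1), Function('g')(55)) = Mul(Rational(39, 11), Add(66, Mul(2, 55))) = Mul(Rational(39, 11), Add(66, 110)) = Mul(Rational(39, 11), 176) = 624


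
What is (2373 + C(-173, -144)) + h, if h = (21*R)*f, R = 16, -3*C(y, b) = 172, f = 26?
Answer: 33155/3 ≈ 11052.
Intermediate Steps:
C(y, b) = -172/3 (C(y, b) = -1/3*172 = -172/3)
h = 8736 (h = (21*16)*26 = 336*26 = 8736)
(2373 + C(-173, -144)) + h = (2373 - 172/3) + 8736 = 6947/3 + 8736 = 33155/3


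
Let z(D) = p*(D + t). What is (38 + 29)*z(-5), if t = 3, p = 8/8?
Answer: -134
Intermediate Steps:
p = 1 (p = 8*(⅛) = 1)
z(D) = 3 + D (z(D) = 1*(D + 3) = 1*(3 + D) = 3 + D)
(38 + 29)*z(-5) = (38 + 29)*(3 - 5) = 67*(-2) = -134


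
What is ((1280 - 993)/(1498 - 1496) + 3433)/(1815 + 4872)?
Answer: 7153/13374 ≈ 0.53484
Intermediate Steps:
((1280 - 993)/(1498 - 1496) + 3433)/(1815 + 4872) = (287/2 + 3433)/6687 = (287*(½) + 3433)*(1/6687) = (287/2 + 3433)*(1/6687) = (7153/2)*(1/6687) = 7153/13374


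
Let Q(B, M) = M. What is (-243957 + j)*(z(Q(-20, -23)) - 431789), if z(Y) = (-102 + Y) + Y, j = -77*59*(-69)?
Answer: -30023940870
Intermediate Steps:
j = 313467 (j = -4543*(-69) = 313467)
z(Y) = -102 + 2*Y
(-243957 + j)*(z(Q(-20, -23)) - 431789) = (-243957 + 313467)*((-102 + 2*(-23)) - 431789) = 69510*((-102 - 46) - 431789) = 69510*(-148 - 431789) = 69510*(-431937) = -30023940870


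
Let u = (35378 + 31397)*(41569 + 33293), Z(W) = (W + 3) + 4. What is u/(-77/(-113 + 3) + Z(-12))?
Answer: -49989100500/43 ≈ -1.1625e+9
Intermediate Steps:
Z(W) = 7 + W (Z(W) = (3 + W) + 4 = 7 + W)
u = 4998910050 (u = 66775*74862 = 4998910050)
u/(-77/(-113 + 3) + Z(-12)) = 4998910050/(-77/(-113 + 3) + (7 - 12)) = 4998910050/(-77/(-110) - 5) = 4998910050/(-77*(-1/110) - 5) = 4998910050/(7/10 - 5) = 4998910050/(-43/10) = 4998910050*(-10/43) = -49989100500/43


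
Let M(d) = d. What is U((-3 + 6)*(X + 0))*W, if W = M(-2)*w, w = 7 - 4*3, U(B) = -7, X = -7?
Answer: -70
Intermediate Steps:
w = -5 (w = 7 - 12 = -5)
W = 10 (W = -2*(-5) = 10)
U((-3 + 6)*(X + 0))*W = -7*10 = -70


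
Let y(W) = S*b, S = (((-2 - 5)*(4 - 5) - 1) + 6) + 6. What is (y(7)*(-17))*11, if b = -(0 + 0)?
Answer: 0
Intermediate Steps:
S = 18 (S = ((-7*(-1) - 1) + 6) + 6 = ((7 - 1) + 6) + 6 = (6 + 6) + 6 = 12 + 6 = 18)
b = 0 (b = -1*0 = 0)
y(W) = 0 (y(W) = 18*0 = 0)
(y(7)*(-17))*11 = (0*(-17))*11 = 0*11 = 0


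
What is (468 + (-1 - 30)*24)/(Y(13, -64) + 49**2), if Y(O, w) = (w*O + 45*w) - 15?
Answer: 46/221 ≈ 0.20814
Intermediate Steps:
Y(O, w) = -15 + 45*w + O*w (Y(O, w) = (O*w + 45*w) - 15 = (45*w + O*w) - 15 = -15 + 45*w + O*w)
(468 + (-1 - 30)*24)/(Y(13, -64) + 49**2) = (468 + (-1 - 30)*24)/((-15 + 45*(-64) + 13*(-64)) + 49**2) = (468 - 31*24)/((-15 - 2880 - 832) + 2401) = (468 - 744)/(-3727 + 2401) = -276/(-1326) = -276*(-1/1326) = 46/221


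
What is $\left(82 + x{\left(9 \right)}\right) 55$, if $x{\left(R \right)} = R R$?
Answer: $8965$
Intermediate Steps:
$x{\left(R \right)} = R^{2}$
$\left(82 + x{\left(9 \right)}\right) 55 = \left(82 + 9^{2}\right) 55 = \left(82 + 81\right) 55 = 163 \cdot 55 = 8965$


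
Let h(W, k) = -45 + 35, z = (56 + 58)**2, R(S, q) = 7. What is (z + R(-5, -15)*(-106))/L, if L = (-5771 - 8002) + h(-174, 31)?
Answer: -1114/1253 ≈ -0.88907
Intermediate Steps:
z = 12996 (z = 114**2 = 12996)
h(W, k) = -10
L = -13783 (L = (-5771 - 8002) - 10 = -13773 - 10 = -13783)
(z + R(-5, -15)*(-106))/L = (12996 + 7*(-106))/(-13783) = (12996 - 742)*(-1/13783) = 12254*(-1/13783) = -1114/1253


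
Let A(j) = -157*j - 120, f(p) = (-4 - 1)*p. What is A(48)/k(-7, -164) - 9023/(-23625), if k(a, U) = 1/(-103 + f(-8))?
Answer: 1627858289/3375 ≈ 4.8233e+5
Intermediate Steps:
f(p) = -5*p
k(a, U) = -1/63 (k(a, U) = 1/(-103 - 5*(-8)) = 1/(-103 + 40) = 1/(-63) = -1/63)
A(j) = -120 - 157*j
A(48)/k(-7, -164) - 9023/(-23625) = (-120 - 157*48)/(-1/63) - 9023/(-23625) = (-120 - 7536)*(-63) - 9023*(-1/23625) = -7656*(-63) + 1289/3375 = 482328 + 1289/3375 = 1627858289/3375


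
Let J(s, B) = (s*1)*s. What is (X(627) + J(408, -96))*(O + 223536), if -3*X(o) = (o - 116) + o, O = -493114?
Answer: -134318316812/3 ≈ -4.4773e+10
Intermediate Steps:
J(s, B) = s² (J(s, B) = s*s = s²)
X(o) = 116/3 - 2*o/3 (X(o) = -((o - 116) + o)/3 = -((-116 + o) + o)/3 = -(-116 + 2*o)/3 = 116/3 - 2*o/3)
(X(627) + J(408, -96))*(O + 223536) = ((116/3 - ⅔*627) + 408²)*(-493114 + 223536) = ((116/3 - 418) + 166464)*(-269578) = (-1138/3 + 166464)*(-269578) = (498254/3)*(-269578) = -134318316812/3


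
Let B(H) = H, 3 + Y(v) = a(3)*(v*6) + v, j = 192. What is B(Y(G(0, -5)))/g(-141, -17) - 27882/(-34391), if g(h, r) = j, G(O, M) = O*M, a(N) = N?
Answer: 1750057/2201024 ≈ 0.79511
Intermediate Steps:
G(O, M) = M*O
g(h, r) = 192
Y(v) = -3 + 19*v (Y(v) = -3 + (3*(v*6) + v) = -3 + (3*(6*v) + v) = -3 + (18*v + v) = -3 + 19*v)
B(Y(G(0, -5)))/g(-141, -17) - 27882/(-34391) = (-3 + 19*(-5*0))/192 - 27882/(-34391) = (-3 + 19*0)*(1/192) - 27882*(-1/34391) = (-3 + 0)*(1/192) + 27882/34391 = -3*1/192 + 27882/34391 = -1/64 + 27882/34391 = 1750057/2201024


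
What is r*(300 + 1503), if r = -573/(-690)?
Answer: 344373/230 ≈ 1497.3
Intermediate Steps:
r = 191/230 (r = -573*(-1/690) = 191/230 ≈ 0.83043)
r*(300 + 1503) = 191*(300 + 1503)/230 = (191/230)*1803 = 344373/230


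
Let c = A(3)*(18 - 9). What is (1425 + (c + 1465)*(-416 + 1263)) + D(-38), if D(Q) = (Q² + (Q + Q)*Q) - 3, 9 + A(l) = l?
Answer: 1200871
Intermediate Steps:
A(l) = -9 + l
c = -54 (c = (-9 + 3)*(18 - 9) = -6*9 = -54)
D(Q) = -3 + 3*Q² (D(Q) = (Q² + (2*Q)*Q) - 3 = (Q² + 2*Q²) - 3 = 3*Q² - 3 = -3 + 3*Q²)
(1425 + (c + 1465)*(-416 + 1263)) + D(-38) = (1425 + (-54 + 1465)*(-416 + 1263)) + (-3 + 3*(-38)²) = (1425 + 1411*847) + (-3 + 3*1444) = (1425 + 1195117) + (-3 + 4332) = 1196542 + 4329 = 1200871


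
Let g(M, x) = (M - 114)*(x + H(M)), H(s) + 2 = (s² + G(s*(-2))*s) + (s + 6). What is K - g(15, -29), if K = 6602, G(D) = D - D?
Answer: 27887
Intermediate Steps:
G(D) = 0
H(s) = 4 + s + s² (H(s) = -2 + ((s² + 0*s) + (s + 6)) = -2 + ((s² + 0) + (6 + s)) = -2 + (s² + (6 + s)) = -2 + (6 + s + s²) = 4 + s + s²)
g(M, x) = (-114 + M)*(4 + M + x + M²) (g(M, x) = (M - 114)*(x + (4 + M + M²)) = (-114 + M)*(4 + M + x + M²))
K - g(15, -29) = 6602 - (-456 + 15³ - 114*(-29) - 113*15² - 110*15 + 15*(-29)) = 6602 - (-456 + 3375 + 3306 - 113*225 - 1650 - 435) = 6602 - (-456 + 3375 + 3306 - 25425 - 1650 - 435) = 6602 - 1*(-21285) = 6602 + 21285 = 27887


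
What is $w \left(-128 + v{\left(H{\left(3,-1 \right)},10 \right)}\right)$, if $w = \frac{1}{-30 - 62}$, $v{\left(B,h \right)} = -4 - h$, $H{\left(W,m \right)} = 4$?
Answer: $\frac{71}{46} \approx 1.5435$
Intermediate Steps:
$w = - \frac{1}{92}$ ($w = \frac{1}{-92} = - \frac{1}{92} \approx -0.01087$)
$w \left(-128 + v{\left(H{\left(3,-1 \right)},10 \right)}\right) = - \frac{-128 - 14}{92} = \left(- \frac{1}{92}\right) \left(-142\right) = \frac{71}{46}$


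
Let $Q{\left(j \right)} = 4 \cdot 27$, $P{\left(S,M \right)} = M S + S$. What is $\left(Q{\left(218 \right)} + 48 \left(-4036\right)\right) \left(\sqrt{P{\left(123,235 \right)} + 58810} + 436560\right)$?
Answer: $-84526747200 - 193620 \sqrt{87838} \approx -8.4584 \cdot 10^{10}$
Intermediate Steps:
$P{\left(S,M \right)} = S + M S$
$Q{\left(j \right)} = 108$
$\left(Q{\left(218 \right)} + 48 \left(-4036\right)\right) \left(\sqrt{P{\left(123,235 \right)} + 58810} + 436560\right) = \left(108 + 48 \left(-4036\right)\right) \left(\sqrt{123 \left(1 + 235\right) + 58810} + 436560\right) = \left(108 - 193728\right) \left(\sqrt{123 \cdot 236 + 58810} + 436560\right) = - 193620 \left(\sqrt{29028 + 58810} + 436560\right) = - 193620 \left(\sqrt{87838} + 436560\right) = - 193620 \left(436560 + \sqrt{87838}\right) = -84526747200 - 193620 \sqrt{87838}$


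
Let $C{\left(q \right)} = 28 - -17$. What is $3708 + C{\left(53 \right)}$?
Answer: $3753$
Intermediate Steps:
$C{\left(q \right)} = 45$ ($C{\left(q \right)} = 28 + 17 = 45$)
$3708 + C{\left(53 \right)} = 3708 + 45 = 3753$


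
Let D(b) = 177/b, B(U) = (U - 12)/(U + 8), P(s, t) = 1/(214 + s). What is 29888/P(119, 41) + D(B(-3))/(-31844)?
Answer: 316933906235/31844 ≈ 9.9527e+6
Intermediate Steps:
B(U) = (-12 + U)/(8 + U)
29888/P(119, 41) + D(B(-3))/(-31844) = 29888/(1/(214 + 119)) + (177/(((-12 - 3)/(8 - 3))))/(-31844) = 29888/(1/333) + (177/((-15/5)))*(-1/31844) = 29888/(1/333) + (177/(((⅕)*(-15))))*(-1/31844) = 29888*333 + (177/(-3))*(-1/31844) = 9952704 + (177*(-⅓))*(-1/31844) = 9952704 - 59*(-1/31844) = 9952704 + 59/31844 = 316933906235/31844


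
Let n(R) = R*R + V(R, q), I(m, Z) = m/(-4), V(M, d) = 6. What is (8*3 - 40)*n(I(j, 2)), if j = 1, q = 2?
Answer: -97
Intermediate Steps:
I(m, Z) = -m/4 (I(m, Z) = m*(-¼) = -m/4)
n(R) = 6 + R² (n(R) = R*R + 6 = R² + 6 = 6 + R²)
(8*3 - 40)*n(I(j, 2)) = (8*3 - 40)*(6 + (-¼*1)²) = (24 - 40)*(6 + (-¼)²) = -16*(6 + 1/16) = -16*97/16 = -97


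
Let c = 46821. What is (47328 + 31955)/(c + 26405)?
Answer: 79283/73226 ≈ 1.0827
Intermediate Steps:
(47328 + 31955)/(c + 26405) = (47328 + 31955)/(46821 + 26405) = 79283/73226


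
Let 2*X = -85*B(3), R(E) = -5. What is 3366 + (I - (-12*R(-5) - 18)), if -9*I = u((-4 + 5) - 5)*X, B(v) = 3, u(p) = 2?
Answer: 10057/3 ≈ 3352.3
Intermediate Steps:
X = -255/2 (X = (-85*3)/2 = (½)*(-255) = -255/2 ≈ -127.50)
I = 85/3 (I = -2*(-255)/(9*2) = -⅑*(-255) = 85/3 ≈ 28.333)
3366 + (I - (-12*R(-5) - 18)) = 3366 + (85/3 - (-12*(-5) - 18)) = 3366 + (85/3 - (60 - 18)) = 3366 + (85/3 - 1*42) = 3366 + (85/3 - 42) = 3366 - 41/3 = 10057/3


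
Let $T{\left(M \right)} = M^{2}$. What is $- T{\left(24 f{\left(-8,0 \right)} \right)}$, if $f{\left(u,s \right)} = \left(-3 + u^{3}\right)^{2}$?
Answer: $-40518317160000$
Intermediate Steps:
$- T{\left(24 f{\left(-8,0 \right)} \right)} = - \left(24 \left(-3 + \left(-8\right)^{3}\right)^{2}\right)^{2} = - \left(24 \left(-3 - 512\right)^{2}\right)^{2} = - \left(24 \left(-515\right)^{2}\right)^{2} = - \left(24 \cdot 265225\right)^{2} = - 6365400^{2} = \left(-1\right) 40518317160000 = -40518317160000$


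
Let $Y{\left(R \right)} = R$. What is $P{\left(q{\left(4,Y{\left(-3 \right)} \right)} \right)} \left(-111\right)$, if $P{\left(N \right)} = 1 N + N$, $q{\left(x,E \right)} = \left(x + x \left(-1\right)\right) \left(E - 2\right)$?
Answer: $0$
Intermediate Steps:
$q{\left(x,E \right)} = 0$ ($q{\left(x,E \right)} = \left(x - x\right) \left(-2 + E\right) = 0 \left(-2 + E\right) = 0$)
$P{\left(N \right)} = 2 N$ ($P{\left(N \right)} = N + N = 2 N$)
$P{\left(q{\left(4,Y{\left(-3 \right)} \right)} \right)} \left(-111\right) = 2 \cdot 0 \left(-111\right) = 0 \left(-111\right) = 0$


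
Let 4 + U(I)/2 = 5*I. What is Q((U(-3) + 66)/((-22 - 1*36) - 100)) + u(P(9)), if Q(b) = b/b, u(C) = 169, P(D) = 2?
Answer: 170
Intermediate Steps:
U(I) = -8 + 10*I (U(I) = -8 + 2*(5*I) = -8 + 10*I)
Q(b) = 1
Q((U(-3) + 66)/((-22 - 1*36) - 100)) + u(P(9)) = 1 + 169 = 170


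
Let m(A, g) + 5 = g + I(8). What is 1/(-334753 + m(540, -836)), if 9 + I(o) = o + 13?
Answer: -1/335582 ≈ -2.9799e-6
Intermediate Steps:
I(o) = 4 + o (I(o) = -9 + (o + 13) = -9 + (13 + o) = 4 + o)
m(A, g) = 7 + g (m(A, g) = -5 + (g + (4 + 8)) = -5 + (g + 12) = -5 + (12 + g) = 7 + g)
1/(-334753 + m(540, -836)) = 1/(-334753 + (7 - 836)) = 1/(-334753 - 829) = 1/(-335582) = -1/335582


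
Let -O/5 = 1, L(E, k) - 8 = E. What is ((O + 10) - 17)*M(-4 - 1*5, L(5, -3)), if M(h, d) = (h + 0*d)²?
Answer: -972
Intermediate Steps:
L(E, k) = 8 + E
M(h, d) = h² (M(h, d) = (h + 0)² = h²)
O = -5 (O = -5*1 = -5)
((O + 10) - 17)*M(-4 - 1*5, L(5, -3)) = ((-5 + 10) - 17)*(-4 - 1*5)² = (5 - 17)*(-4 - 5)² = -12*(-9)² = -12*81 = -972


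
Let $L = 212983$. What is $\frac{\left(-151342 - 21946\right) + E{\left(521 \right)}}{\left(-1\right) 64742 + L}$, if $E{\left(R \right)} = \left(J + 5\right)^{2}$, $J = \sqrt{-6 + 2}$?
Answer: $- \frac{173267}{148241} + \frac{20 i}{148241} \approx -1.1688 + 0.00013492 i$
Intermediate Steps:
$J = 2 i$ ($J = \sqrt{-4} = 2 i \approx 2.0 i$)
$E{\left(R \right)} = \left(5 + 2 i\right)^{2}$ ($E{\left(R \right)} = \left(2 i + 5\right)^{2} = \left(5 + 2 i\right)^{2}$)
$\frac{\left(-151342 - 21946\right) + E{\left(521 \right)}}{\left(-1\right) 64742 + L} = \frac{\left(-151342 - 21946\right) + \left(21 + 20 i\right)}{\left(-1\right) 64742 + 212983} = \frac{-173288 + \left(21 + 20 i\right)}{-64742 + 212983} = \frac{-173267 + 20 i}{148241} = \left(-173267 + 20 i\right) \frac{1}{148241} = - \frac{173267}{148241} + \frac{20 i}{148241}$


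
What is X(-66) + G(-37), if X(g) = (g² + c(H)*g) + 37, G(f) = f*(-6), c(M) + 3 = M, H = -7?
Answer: 5275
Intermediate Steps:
c(M) = -3 + M
G(f) = -6*f
X(g) = 37 + g² - 10*g (X(g) = (g² + (-3 - 7)*g) + 37 = (g² - 10*g) + 37 = 37 + g² - 10*g)
X(-66) + G(-37) = (37 + (-66)² - 10*(-66)) - 6*(-37) = (37 + 4356 + 660) + 222 = 5053 + 222 = 5275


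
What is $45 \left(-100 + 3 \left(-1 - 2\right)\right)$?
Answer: $-4905$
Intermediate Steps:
$45 \left(-100 + 3 \left(-1 - 2\right)\right) = 45 \left(-100 + 3 \left(-3\right)\right) = 45 \left(-100 - 9\right) = 45 \left(-109\right) = -4905$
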